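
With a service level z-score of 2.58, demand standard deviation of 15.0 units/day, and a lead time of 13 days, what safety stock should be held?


Formula: SS = z * sigma_d * sqrt(LT)
sqrt(LT) = sqrt(13) = 3.6056
SS = 2.58 * 15.0 * 3.6056
SS = 139.5 units

139.5 units


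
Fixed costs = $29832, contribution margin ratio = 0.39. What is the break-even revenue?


Formula: BER = Fixed Costs / Contribution Margin Ratio
BER = $29832 / 0.39
BER = $76492.31 (to the nearest cent)

$76492.31


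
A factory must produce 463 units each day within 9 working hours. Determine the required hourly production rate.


Formula: Production Rate = Daily Demand / Available Hours
Rate = 463 units/day / 9 hours/day
Rate = 51.4 units/hour

51.4 units/hour


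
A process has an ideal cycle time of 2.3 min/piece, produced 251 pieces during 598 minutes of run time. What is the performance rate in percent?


Formula: Performance = (Ideal CT * Total Count) / Run Time * 100
Ideal output time = 2.3 * 251 = 577.3 min
Performance = 577.3 / 598 * 100 = 96.5%

96.5%


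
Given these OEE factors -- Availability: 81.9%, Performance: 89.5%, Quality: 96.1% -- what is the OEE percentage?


Formula: OEE = Availability * Performance * Quality / 10000
A * P = 81.9% * 89.5% / 100 = 73.3%
OEE = 73.3% * 96.1% / 100 = 70.4%

70.4%


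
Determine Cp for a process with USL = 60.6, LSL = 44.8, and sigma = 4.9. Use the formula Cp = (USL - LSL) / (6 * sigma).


Cp = (60.6 - 44.8) / (6 * 4.9)

0.54


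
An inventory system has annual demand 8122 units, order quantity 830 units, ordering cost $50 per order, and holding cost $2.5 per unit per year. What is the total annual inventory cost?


TC = 8122/830 * 50 + 830/2 * 2.5

$1526.78


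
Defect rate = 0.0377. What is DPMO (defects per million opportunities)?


DPMO = defect_rate * 1000000 = 0.0377 * 1000000

37700


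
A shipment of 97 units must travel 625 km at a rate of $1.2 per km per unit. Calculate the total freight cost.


TC = dist * cost * units = 625 * 1.2 * 97 = $72750.00

$72750.00


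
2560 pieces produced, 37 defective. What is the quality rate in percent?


Formula: Quality Rate = Good Pieces / Total Pieces * 100
Good pieces = 2560 - 37 = 2523
QR = 2523 / 2560 * 100 = 98.6%

98.6%


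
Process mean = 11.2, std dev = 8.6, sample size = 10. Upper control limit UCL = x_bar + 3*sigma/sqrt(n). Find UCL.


UCL = 11.2 + 3 * 8.6 / sqrt(10)

19.36


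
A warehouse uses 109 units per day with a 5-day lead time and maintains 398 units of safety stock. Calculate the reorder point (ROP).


Formula: ROP = (Daily Demand * Lead Time) + Safety Stock
Demand during lead time = 109 * 5 = 545 units
ROP = 545 + 398 = 943 units

943 units


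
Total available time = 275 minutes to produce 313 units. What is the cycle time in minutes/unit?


Formula: CT = Available Time / Number of Units
CT = 275 min / 313 units
CT = 0.88 min/unit

0.88 min/unit


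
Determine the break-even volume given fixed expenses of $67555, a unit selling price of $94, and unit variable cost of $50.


Formula: BEQ = Fixed Costs / (Price - Variable Cost)
Contribution margin = $94 - $50 = $44/unit
BEQ = ceil($67555 / $44/unit) = ceil(1535.34) = 1536 units

1536 units


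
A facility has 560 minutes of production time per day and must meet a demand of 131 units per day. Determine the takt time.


Formula: Takt Time = Available Production Time / Customer Demand
Takt = 560 min/day / 131 units/day
Takt = 4.27 min/unit

4.27 min/unit


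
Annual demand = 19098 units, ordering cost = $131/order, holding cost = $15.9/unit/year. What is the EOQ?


Formula: EOQ = sqrt(2 * D * S / H)
Numerator: 2 * 19098 * 131 = 5003676
2DS/H = 5003676 / 15.9 = 314696.6
EOQ = sqrt(314696.6) = 561.0 units

561.0 units


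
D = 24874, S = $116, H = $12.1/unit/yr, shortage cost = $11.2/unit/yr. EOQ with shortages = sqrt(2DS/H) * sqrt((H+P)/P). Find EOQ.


Formula: EOQ* = sqrt(2DS/H) * sqrt((H+P)/P)
Base EOQ = sqrt(2*24874*116/12.1) = 690.6 units
Correction = sqrt((12.1+11.2)/11.2) = 1.44234
EOQ* = 690.6 * 1.44234 = 996.1 units

996.1 units


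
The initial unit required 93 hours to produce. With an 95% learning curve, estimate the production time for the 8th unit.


Formula: T_n = T_1 * (learning_rate)^(log2(n)) where learning_rate = rate/100
Doublings = log2(8) = 3
T_n = 93 * 0.95^3
T_n = 93 * 0.8574 = 79.7 hours

79.7 hours


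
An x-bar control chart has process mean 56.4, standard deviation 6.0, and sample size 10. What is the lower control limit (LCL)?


LCL = 56.4 - 3 * 6.0 / sqrt(10)

50.71


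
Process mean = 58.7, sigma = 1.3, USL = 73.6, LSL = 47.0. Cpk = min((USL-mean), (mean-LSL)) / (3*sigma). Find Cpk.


Cpu = (73.6 - 58.7) / (3 * 1.3) = 3.82
Cpl = (58.7 - 47.0) / (3 * 1.3) = 3.0
Cpk = min(3.82, 3.0) = 3.0

3.0


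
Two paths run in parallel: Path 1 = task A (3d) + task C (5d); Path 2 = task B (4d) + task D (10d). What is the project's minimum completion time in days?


Path 1 = 3 + 5 = 8 days
Path 2 = 4 + 10 = 14 days
Duration = max(8, 14) = 14 days

14 days


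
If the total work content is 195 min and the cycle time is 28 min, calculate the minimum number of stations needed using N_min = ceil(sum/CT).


Formula: N_min = ceil(Sum of Task Times / Cycle Time)
N_min = ceil(195 min / 28 min) = ceil(6.9643)
N_min = 7 stations

7


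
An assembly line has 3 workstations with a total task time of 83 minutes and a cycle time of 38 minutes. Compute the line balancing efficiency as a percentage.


Formula: Efficiency = Sum of Task Times / (N_stations * CT) * 100
Total station capacity = 3 stations * 38 min = 114 min
Efficiency = 83 / 114 * 100 = 72.8%

72.8%


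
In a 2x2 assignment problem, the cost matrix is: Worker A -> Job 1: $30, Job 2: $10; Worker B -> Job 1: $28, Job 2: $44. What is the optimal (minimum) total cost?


Option 1: A->1 + B->2 = $30 + $44 = $74
Option 2: A->2 + B->1 = $10 + $28 = $38
Min cost = min($74, $38) = $38

$38


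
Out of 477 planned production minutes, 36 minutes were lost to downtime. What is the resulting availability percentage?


Formula: Availability = (Planned Time - Downtime) / Planned Time * 100
Uptime = 477 - 36 = 441 min
Availability = 441 / 477 * 100 = 92.5%

92.5%


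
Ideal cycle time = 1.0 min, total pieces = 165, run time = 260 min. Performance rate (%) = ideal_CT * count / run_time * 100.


Formula: Performance = (Ideal CT * Total Count) / Run Time * 100
Ideal output time = 1.0 * 165 = 165.0 min
Performance = 165.0 / 260 * 100 = 63.5%

63.5%


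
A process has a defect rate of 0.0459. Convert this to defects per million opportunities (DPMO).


DPMO = defect_rate * 1000000 = 0.0459 * 1000000

45900


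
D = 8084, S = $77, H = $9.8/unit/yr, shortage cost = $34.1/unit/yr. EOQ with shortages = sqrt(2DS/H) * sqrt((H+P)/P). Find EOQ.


Formula: EOQ* = sqrt(2DS/H) * sqrt((H+P)/P)
Base EOQ = sqrt(2*8084*77/9.8) = 356.42 units
Correction = sqrt((9.8+34.1)/34.1) = 1.13463
EOQ* = 356.42 * 1.13463 = 404.4 units

404.4 units


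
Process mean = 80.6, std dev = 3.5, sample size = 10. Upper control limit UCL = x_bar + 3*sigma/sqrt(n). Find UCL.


UCL = 80.6 + 3 * 3.5 / sqrt(10)

83.92


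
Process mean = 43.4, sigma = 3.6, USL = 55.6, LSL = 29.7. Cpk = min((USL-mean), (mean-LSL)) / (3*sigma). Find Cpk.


Cpu = (55.6 - 43.4) / (3 * 3.6) = 1.13
Cpl = (43.4 - 29.7) / (3 * 3.6) = 1.27
Cpk = min(1.13, 1.27) = 1.13

1.13


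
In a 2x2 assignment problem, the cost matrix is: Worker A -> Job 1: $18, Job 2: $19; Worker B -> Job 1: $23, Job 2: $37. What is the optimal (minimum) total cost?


Option 1: A->1 + B->2 = $18 + $37 = $55
Option 2: A->2 + B->1 = $19 + $23 = $42
Min cost = min($55, $42) = $42

$42


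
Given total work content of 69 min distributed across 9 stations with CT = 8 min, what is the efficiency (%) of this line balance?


Formula: Efficiency = Sum of Task Times / (N_stations * CT) * 100
Total station capacity = 9 stations * 8 min = 72 min
Efficiency = 69 / 72 * 100 = 95.8%

95.8%


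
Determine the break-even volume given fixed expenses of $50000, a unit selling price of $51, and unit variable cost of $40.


Formula: BEQ = Fixed Costs / (Price - Variable Cost)
Contribution margin = $51 - $40 = $11/unit
BEQ = ceil($50000 / $11/unit) = ceil(4545.45) = 4546 units

4546 units


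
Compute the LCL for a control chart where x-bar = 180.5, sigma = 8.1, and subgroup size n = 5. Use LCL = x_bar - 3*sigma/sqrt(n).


LCL = 180.5 - 3 * 8.1 / sqrt(5)

169.63


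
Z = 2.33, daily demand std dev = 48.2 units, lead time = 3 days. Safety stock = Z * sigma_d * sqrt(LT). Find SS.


Formula: SS = z * sigma_d * sqrt(LT)
sqrt(LT) = sqrt(3) = 1.7321
SS = 2.33 * 48.2 * 1.7321
SS = 194.5 units

194.5 units


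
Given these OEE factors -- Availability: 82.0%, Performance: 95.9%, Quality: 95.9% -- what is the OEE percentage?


Formula: OEE = Availability * Performance * Quality / 10000
A * P = 82.0% * 95.9% / 100 = 78.64%
OEE = 78.64% * 95.9% / 100 = 75.4%

75.4%


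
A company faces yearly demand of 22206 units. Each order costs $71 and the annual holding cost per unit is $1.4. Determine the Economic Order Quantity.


Formula: EOQ = sqrt(2 * D * S / H)
Numerator: 2 * 22206 * 71 = 3153252
2DS/H = 3153252 / 1.4 = 2252322.9
EOQ = sqrt(2252322.9) = 1500.8 units

1500.8 units


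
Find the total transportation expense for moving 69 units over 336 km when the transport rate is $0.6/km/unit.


TC = dist * cost * units = 336 * 0.6 * 69 = $13910.40

$13910.40


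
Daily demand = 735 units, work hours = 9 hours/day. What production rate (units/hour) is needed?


Formula: Production Rate = Daily Demand / Available Hours
Rate = 735 units/day / 9 hours/day
Rate = 81.7 units/hour

81.7 units/hour


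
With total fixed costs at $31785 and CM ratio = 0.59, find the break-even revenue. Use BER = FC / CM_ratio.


Formula: BER = Fixed Costs / Contribution Margin Ratio
BER = $31785 / 0.59
BER = $53872.88 (to the nearest cent)

$53872.88


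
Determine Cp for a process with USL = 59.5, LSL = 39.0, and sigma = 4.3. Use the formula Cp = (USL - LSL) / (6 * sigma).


Cp = (59.5 - 39.0) / (6 * 4.3)

0.79


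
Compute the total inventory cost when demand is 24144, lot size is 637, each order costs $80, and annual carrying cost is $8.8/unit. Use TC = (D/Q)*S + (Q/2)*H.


TC = 24144/637 * 80 + 637/2 * 8.8

$5835.01


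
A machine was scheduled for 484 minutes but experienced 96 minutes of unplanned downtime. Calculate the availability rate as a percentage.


Formula: Availability = (Planned Time - Downtime) / Planned Time * 100
Uptime = 484 - 96 = 388 min
Availability = 388 / 484 * 100 = 80.2%

80.2%


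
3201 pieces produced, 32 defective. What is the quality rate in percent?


Formula: Quality Rate = Good Pieces / Total Pieces * 100
Good pieces = 3201 - 32 = 3169
QR = 3169 / 3201 * 100 = 99.0%

99.0%


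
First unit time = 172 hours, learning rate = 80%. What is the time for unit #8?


Formula: T_n = T_1 * (learning_rate)^(log2(n)) where learning_rate = rate/100
Doublings = log2(8) = 3
T_n = 172 * 0.8^3
T_n = 172 * 0.512 = 88.1 hours

88.1 hours


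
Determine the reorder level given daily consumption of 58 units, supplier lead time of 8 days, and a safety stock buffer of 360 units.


Formula: ROP = (Daily Demand * Lead Time) + Safety Stock
Demand during lead time = 58 * 8 = 464 units
ROP = 464 + 360 = 824 units

824 units


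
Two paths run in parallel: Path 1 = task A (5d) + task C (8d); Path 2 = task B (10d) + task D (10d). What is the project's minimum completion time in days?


Path 1 = 5 + 8 = 13 days
Path 2 = 10 + 10 = 20 days
Duration = max(13, 20) = 20 days

20 days


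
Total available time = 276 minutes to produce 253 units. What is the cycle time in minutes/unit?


Formula: CT = Available Time / Number of Units
CT = 276 min / 253 units
CT = 1.09 min/unit

1.09 min/unit


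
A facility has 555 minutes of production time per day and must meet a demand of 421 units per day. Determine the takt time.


Formula: Takt Time = Available Production Time / Customer Demand
Takt = 555 min/day / 421 units/day
Takt = 1.32 min/unit

1.32 min/unit


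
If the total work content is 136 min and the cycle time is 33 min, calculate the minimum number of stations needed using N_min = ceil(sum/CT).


Formula: N_min = ceil(Sum of Task Times / Cycle Time)
N_min = ceil(136 min / 33 min) = ceil(4.1212)
N_min = 5 stations

5


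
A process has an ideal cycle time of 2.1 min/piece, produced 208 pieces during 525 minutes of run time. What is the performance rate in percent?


Formula: Performance = (Ideal CT * Total Count) / Run Time * 100
Ideal output time = 2.1 * 208 = 436.8 min
Performance = 436.8 / 525 * 100 = 83.2%

83.2%


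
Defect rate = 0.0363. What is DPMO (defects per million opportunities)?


DPMO = defect_rate * 1000000 = 0.0363 * 1000000

36300


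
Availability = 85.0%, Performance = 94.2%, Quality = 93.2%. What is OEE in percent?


Formula: OEE = Availability * Performance * Quality / 10000
A * P = 85.0% * 94.2% / 100 = 80.07%
OEE = 80.07% * 93.2% / 100 = 74.6%

74.6%


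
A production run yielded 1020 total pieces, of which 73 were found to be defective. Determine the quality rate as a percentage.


Formula: Quality Rate = Good Pieces / Total Pieces * 100
Good pieces = 1020 - 73 = 947
QR = 947 / 1020 * 100 = 92.8%

92.8%


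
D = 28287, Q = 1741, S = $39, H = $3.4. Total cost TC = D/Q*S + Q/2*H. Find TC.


TC = 28287/1741 * 39 + 1741/2 * 3.4

$3593.35


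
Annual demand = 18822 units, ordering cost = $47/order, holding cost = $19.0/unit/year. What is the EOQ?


Formula: EOQ = sqrt(2 * D * S / H)
Numerator: 2 * 18822 * 47 = 1769268
2DS/H = 1769268 / 19.0 = 93119.4
EOQ = sqrt(93119.4) = 305.2 units

305.2 units


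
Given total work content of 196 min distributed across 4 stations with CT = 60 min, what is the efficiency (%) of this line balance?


Formula: Efficiency = Sum of Task Times / (N_stations * CT) * 100
Total station capacity = 4 stations * 60 min = 240 min
Efficiency = 196 / 240 * 100 = 81.7%

81.7%


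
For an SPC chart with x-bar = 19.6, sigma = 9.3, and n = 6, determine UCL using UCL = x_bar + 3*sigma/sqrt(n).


UCL = 19.6 + 3 * 9.3 / sqrt(6)

30.99


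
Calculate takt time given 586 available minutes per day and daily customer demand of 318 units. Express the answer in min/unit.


Formula: Takt Time = Available Production Time / Customer Demand
Takt = 586 min/day / 318 units/day
Takt = 1.84 min/unit

1.84 min/unit


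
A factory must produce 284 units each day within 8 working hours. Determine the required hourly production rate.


Formula: Production Rate = Daily Demand / Available Hours
Rate = 284 units/day / 8 hours/day
Rate = 35.5 units/hour

35.5 units/hour


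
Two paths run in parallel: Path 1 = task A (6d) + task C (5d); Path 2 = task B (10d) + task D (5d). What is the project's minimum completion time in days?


Path 1 = 6 + 5 = 11 days
Path 2 = 10 + 5 = 15 days
Duration = max(11, 15) = 15 days

15 days


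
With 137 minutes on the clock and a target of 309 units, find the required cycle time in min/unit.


Formula: CT = Available Time / Number of Units
CT = 137 min / 309 units
CT = 0.44 min/unit

0.44 min/unit


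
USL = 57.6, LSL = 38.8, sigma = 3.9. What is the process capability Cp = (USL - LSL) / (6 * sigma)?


Cp = (57.6 - 38.8) / (6 * 3.9)

0.8


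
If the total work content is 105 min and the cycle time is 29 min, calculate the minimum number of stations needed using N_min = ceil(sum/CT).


Formula: N_min = ceil(Sum of Task Times / Cycle Time)
N_min = ceil(105 min / 29 min) = ceil(3.6207)
N_min = 4 stations

4


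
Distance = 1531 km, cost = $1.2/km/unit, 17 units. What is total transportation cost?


TC = dist * cost * units = 1531 * 1.2 * 17 = $31232.40

$31232.40


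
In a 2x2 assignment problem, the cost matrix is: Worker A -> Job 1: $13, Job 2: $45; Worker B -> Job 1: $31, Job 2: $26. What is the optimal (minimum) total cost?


Option 1: A->1 + B->2 = $13 + $26 = $39
Option 2: A->2 + B->1 = $45 + $31 = $76
Min cost = min($39, $76) = $39

$39


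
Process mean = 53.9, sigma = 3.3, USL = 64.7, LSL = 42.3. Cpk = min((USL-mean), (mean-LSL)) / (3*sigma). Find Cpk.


Cpu = (64.7 - 53.9) / (3 * 3.3) = 1.09
Cpl = (53.9 - 42.3) / (3 * 3.3) = 1.17
Cpk = min(1.09, 1.17) = 1.09

1.09


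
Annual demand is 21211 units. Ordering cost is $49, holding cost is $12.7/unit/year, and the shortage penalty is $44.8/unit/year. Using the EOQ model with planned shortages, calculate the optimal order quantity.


Formula: EOQ* = sqrt(2DS/H) * sqrt((H+P)/P)
Base EOQ = sqrt(2*21211*49/12.7) = 404.57 units
Correction = sqrt((12.7+44.8)/44.8) = 1.13291
EOQ* = 404.57 * 1.13291 = 458.3 units

458.3 units


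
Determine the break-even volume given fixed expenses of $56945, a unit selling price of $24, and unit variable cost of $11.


Formula: BEQ = Fixed Costs / (Price - Variable Cost)
Contribution margin = $24 - $11 = $13/unit
BEQ = ceil($56945 / $13/unit) = ceil(4380.38) = 4381 units

4381 units


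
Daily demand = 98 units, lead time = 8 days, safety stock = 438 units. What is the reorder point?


Formula: ROP = (Daily Demand * Lead Time) + Safety Stock
Demand during lead time = 98 * 8 = 784 units
ROP = 784 + 438 = 1222 units

1222 units


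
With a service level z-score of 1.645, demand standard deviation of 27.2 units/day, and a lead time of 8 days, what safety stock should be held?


Formula: SS = z * sigma_d * sqrt(LT)
sqrt(LT) = sqrt(8) = 2.8284
SS = 1.645 * 27.2 * 2.8284
SS = 126.6 units

126.6 units


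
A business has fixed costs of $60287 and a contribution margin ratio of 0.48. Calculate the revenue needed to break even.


Formula: BER = Fixed Costs / Contribution Margin Ratio
BER = $60287 / 0.48
BER = $125597.92 (to the nearest cent)

$125597.92


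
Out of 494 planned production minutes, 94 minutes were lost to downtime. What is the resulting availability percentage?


Formula: Availability = (Planned Time - Downtime) / Planned Time * 100
Uptime = 494 - 94 = 400 min
Availability = 400 / 494 * 100 = 81.0%

81.0%


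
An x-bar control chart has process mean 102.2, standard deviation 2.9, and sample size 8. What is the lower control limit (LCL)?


LCL = 102.2 - 3 * 2.9 / sqrt(8)

99.12


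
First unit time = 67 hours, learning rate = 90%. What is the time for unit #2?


Formula: T_n = T_1 * (learning_rate)^(log2(n)) where learning_rate = rate/100
Doublings = log2(2) = 1
T_n = 67 * 0.9^1
T_n = 67 * 0.9 = 60.3 hours

60.3 hours


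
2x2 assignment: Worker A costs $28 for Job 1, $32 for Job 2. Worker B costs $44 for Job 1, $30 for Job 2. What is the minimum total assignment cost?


Option 1: A->1 + B->2 = $28 + $30 = $58
Option 2: A->2 + B->1 = $32 + $44 = $76
Min cost = min($58, $76) = $58

$58


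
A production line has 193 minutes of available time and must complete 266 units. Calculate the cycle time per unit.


Formula: CT = Available Time / Number of Units
CT = 193 min / 266 units
CT = 0.73 min/unit

0.73 min/unit


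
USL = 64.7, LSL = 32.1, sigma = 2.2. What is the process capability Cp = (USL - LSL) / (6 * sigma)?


Cp = (64.7 - 32.1) / (6 * 2.2)

2.47


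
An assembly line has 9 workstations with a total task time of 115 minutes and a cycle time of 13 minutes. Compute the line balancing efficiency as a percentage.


Formula: Efficiency = Sum of Task Times / (N_stations * CT) * 100
Total station capacity = 9 stations * 13 min = 117 min
Efficiency = 115 / 117 * 100 = 98.3%

98.3%


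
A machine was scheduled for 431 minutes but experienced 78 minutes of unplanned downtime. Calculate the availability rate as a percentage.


Formula: Availability = (Planned Time - Downtime) / Planned Time * 100
Uptime = 431 - 78 = 353 min
Availability = 353 / 431 * 100 = 81.9%

81.9%


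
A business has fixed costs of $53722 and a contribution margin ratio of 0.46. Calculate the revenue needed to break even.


Formula: BER = Fixed Costs / Contribution Margin Ratio
BER = $53722 / 0.46
BER = $116786.96 (to the nearest cent)

$116786.96


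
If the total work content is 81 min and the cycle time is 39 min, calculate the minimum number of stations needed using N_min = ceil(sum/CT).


Formula: N_min = ceil(Sum of Task Times / Cycle Time)
N_min = ceil(81 min / 39 min) = ceil(2.0769)
N_min = 3 stations

3


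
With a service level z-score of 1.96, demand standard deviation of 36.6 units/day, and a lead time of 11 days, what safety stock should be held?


Formula: SS = z * sigma_d * sqrt(LT)
sqrt(LT) = sqrt(11) = 3.3166
SS = 1.96 * 36.6 * 3.3166
SS = 237.9 units

237.9 units


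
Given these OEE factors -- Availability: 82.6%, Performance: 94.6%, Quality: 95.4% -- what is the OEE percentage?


Formula: OEE = Availability * Performance * Quality / 10000
A * P = 82.6% * 94.6% / 100 = 78.14%
OEE = 78.14% * 95.4% / 100 = 74.5%

74.5%


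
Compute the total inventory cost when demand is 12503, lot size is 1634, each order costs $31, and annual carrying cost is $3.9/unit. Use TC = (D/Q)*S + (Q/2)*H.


TC = 12503/1634 * 31 + 1634/2 * 3.9

$3423.51


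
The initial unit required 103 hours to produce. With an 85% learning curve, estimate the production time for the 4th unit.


Formula: T_n = T_1 * (learning_rate)^(log2(n)) where learning_rate = rate/100
Doublings = log2(4) = 2
T_n = 103 * 0.85^2
T_n = 103 * 0.7225 = 74.4 hours

74.4 hours


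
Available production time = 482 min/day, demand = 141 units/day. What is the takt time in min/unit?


Formula: Takt Time = Available Production Time / Customer Demand
Takt = 482 min/day / 141 units/day
Takt = 3.42 min/unit

3.42 min/unit


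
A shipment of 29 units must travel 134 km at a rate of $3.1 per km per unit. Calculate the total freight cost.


TC = dist * cost * units = 134 * 3.1 * 29 = $12046.60

$12046.60


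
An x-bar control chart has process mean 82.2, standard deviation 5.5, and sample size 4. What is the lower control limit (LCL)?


LCL = 82.2 - 3 * 5.5 / sqrt(4)

73.95


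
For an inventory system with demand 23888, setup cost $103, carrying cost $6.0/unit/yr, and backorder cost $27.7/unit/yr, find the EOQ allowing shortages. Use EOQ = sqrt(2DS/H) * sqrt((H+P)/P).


Formula: EOQ* = sqrt(2DS/H) * sqrt((H+P)/P)
Base EOQ = sqrt(2*23888*103/6.0) = 905.62 units
Correction = sqrt((6.0+27.7)/27.7) = 1.103
EOQ* = 905.62 * 1.103 = 998.9 units

998.9 units


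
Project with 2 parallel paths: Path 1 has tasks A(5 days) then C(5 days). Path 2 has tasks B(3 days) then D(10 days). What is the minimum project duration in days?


Path 1 = 5 + 5 = 10 days
Path 2 = 3 + 10 = 13 days
Duration = max(10, 13) = 13 days

13 days


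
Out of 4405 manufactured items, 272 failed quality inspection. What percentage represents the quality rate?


Formula: Quality Rate = Good Pieces / Total Pieces * 100
Good pieces = 4405 - 272 = 4133
QR = 4133 / 4405 * 100 = 93.8%

93.8%


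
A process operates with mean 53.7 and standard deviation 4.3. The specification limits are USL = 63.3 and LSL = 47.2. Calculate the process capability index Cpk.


Cpu = (63.3 - 53.7) / (3 * 4.3) = 0.74
Cpl = (53.7 - 47.2) / (3 * 4.3) = 0.5
Cpk = min(0.74, 0.5) = 0.5

0.5


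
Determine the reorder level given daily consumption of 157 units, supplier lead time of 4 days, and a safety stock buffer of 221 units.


Formula: ROP = (Daily Demand * Lead Time) + Safety Stock
Demand during lead time = 157 * 4 = 628 units
ROP = 628 + 221 = 849 units

849 units


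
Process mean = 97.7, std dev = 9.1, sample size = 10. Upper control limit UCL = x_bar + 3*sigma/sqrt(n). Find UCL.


UCL = 97.7 + 3 * 9.1 / sqrt(10)

106.33


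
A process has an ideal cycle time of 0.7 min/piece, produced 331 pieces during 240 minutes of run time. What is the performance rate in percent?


Formula: Performance = (Ideal CT * Total Count) / Run Time * 100
Ideal output time = 0.7 * 331 = 231.7 min
Performance = 231.7 / 240 * 100 = 96.5%

96.5%


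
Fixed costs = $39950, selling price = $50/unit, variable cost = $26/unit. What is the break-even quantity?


Formula: BEQ = Fixed Costs / (Price - Variable Cost)
Contribution margin = $50 - $26 = $24/unit
BEQ = ceil($39950 / $24/unit) = ceil(1664.58) = 1665 units

1665 units


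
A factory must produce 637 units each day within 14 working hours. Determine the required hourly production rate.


Formula: Production Rate = Daily Demand / Available Hours
Rate = 637 units/day / 14 hours/day
Rate = 45.5 units/hour

45.5 units/hour


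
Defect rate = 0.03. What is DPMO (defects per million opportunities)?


DPMO = defect_rate * 1000000 = 0.03 * 1000000

30000


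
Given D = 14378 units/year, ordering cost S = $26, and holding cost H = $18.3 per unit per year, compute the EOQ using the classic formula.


Formula: EOQ = sqrt(2 * D * S / H)
Numerator: 2 * 14378 * 26 = 747656
2DS/H = 747656 / 18.3 = 40855.5
EOQ = sqrt(40855.5) = 202.1 units

202.1 units


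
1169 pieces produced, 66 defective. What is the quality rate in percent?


Formula: Quality Rate = Good Pieces / Total Pieces * 100
Good pieces = 1169 - 66 = 1103
QR = 1103 / 1169 * 100 = 94.4%

94.4%


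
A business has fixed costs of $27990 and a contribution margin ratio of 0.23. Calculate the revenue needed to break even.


Formula: BER = Fixed Costs / Contribution Margin Ratio
BER = $27990 / 0.23
BER = $121695.65 (to the nearest cent)

$121695.65


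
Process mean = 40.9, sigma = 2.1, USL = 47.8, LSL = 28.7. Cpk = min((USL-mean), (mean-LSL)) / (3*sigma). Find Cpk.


Cpu = (47.8 - 40.9) / (3 * 2.1) = 1.1
Cpl = (40.9 - 28.7) / (3 * 2.1) = 1.94
Cpk = min(1.1, 1.94) = 1.1

1.1


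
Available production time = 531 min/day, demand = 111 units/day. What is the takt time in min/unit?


Formula: Takt Time = Available Production Time / Customer Demand
Takt = 531 min/day / 111 units/day
Takt = 4.78 min/unit

4.78 min/unit


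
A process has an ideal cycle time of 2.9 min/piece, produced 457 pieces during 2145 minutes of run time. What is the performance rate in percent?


Formula: Performance = (Ideal CT * Total Count) / Run Time * 100
Ideal output time = 2.9 * 457 = 1325.3 min
Performance = 1325.3 / 2145 * 100 = 61.8%

61.8%


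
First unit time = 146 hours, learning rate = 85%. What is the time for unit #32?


Formula: T_n = T_1 * (learning_rate)^(log2(n)) where learning_rate = rate/100
Doublings = log2(32) = 5
T_n = 146 * 0.85^5
T_n = 146 * 0.4437 = 64.8 hours

64.8 hours


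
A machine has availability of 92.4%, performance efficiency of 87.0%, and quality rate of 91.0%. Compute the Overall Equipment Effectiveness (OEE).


Formula: OEE = Availability * Performance * Quality / 10000
A * P = 92.4% * 87.0% / 100 = 80.39%
OEE = 80.39% * 91.0% / 100 = 73.2%

73.2%


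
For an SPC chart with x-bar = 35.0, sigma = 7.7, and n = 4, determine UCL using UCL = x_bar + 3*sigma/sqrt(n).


UCL = 35.0 + 3 * 7.7 / sqrt(4)

46.55


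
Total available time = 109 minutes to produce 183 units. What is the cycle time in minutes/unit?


Formula: CT = Available Time / Number of Units
CT = 109 min / 183 units
CT = 0.6 min/unit

0.6 min/unit


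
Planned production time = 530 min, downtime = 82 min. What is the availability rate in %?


Formula: Availability = (Planned Time - Downtime) / Planned Time * 100
Uptime = 530 - 82 = 448 min
Availability = 448 / 530 * 100 = 84.5%

84.5%


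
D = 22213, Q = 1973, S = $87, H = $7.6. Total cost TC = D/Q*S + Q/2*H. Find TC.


TC = 22213/1973 * 87 + 1973/2 * 7.6

$8476.89


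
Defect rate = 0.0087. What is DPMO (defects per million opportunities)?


DPMO = defect_rate * 1000000 = 0.0087 * 1000000

8700


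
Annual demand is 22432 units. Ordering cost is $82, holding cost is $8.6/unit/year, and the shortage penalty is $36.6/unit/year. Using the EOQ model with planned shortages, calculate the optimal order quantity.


Formula: EOQ* = sqrt(2DS/H) * sqrt((H+P)/P)
Base EOQ = sqrt(2*22432*82/8.6) = 654.04 units
Correction = sqrt((8.6+36.6)/36.6) = 1.11129
EOQ* = 654.04 * 1.11129 = 726.8 units

726.8 units


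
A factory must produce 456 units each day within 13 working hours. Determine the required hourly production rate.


Formula: Production Rate = Daily Demand / Available Hours
Rate = 456 units/day / 13 hours/day
Rate = 35.1 units/hour

35.1 units/hour


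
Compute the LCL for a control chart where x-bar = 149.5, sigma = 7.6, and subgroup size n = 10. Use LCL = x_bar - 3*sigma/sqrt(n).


LCL = 149.5 - 3 * 7.6 / sqrt(10)

142.29


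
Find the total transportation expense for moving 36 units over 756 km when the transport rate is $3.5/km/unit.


TC = dist * cost * units = 756 * 3.5 * 36 = $95256.00

$95256.00


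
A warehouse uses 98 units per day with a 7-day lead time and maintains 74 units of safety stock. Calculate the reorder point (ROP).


Formula: ROP = (Daily Demand * Lead Time) + Safety Stock
Demand during lead time = 98 * 7 = 686 units
ROP = 686 + 74 = 760 units

760 units


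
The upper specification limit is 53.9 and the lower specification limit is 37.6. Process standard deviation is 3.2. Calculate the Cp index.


Cp = (53.9 - 37.6) / (6 * 3.2)

0.85


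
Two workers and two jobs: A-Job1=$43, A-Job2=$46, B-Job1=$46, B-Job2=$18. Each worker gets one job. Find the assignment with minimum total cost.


Option 1: A->1 + B->2 = $43 + $18 = $61
Option 2: A->2 + B->1 = $46 + $46 = $92
Min cost = min($61, $92) = $61

$61


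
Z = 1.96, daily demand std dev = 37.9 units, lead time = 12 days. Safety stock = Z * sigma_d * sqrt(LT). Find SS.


Formula: SS = z * sigma_d * sqrt(LT)
sqrt(LT) = sqrt(12) = 3.4641
SS = 1.96 * 37.9 * 3.4641
SS = 257.3 units

257.3 units


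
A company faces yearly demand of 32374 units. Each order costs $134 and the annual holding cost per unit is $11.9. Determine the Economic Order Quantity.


Formula: EOQ = sqrt(2 * D * S / H)
Numerator: 2 * 32374 * 134 = 8676232
2DS/H = 8676232 / 11.9 = 729095.1
EOQ = sqrt(729095.1) = 853.9 units

853.9 units


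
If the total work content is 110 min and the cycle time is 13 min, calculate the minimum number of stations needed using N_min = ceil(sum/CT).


Formula: N_min = ceil(Sum of Task Times / Cycle Time)
N_min = ceil(110 min / 13 min) = ceil(8.4615)
N_min = 9 stations

9


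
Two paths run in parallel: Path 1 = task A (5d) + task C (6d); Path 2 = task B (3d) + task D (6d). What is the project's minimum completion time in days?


Path 1 = 5 + 6 = 11 days
Path 2 = 3 + 6 = 9 days
Duration = max(11, 9) = 11 days

11 days


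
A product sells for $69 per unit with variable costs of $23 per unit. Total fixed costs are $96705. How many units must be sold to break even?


Formula: BEQ = Fixed Costs / (Price - Variable Cost)
Contribution margin = $69 - $23 = $46/unit
BEQ = ceil($96705 / $46/unit) = ceil(2102.28) = 2103 units

2103 units


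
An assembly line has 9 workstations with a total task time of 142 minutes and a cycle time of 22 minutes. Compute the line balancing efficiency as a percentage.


Formula: Efficiency = Sum of Task Times / (N_stations * CT) * 100
Total station capacity = 9 stations * 22 min = 198 min
Efficiency = 142 / 198 * 100 = 71.7%

71.7%


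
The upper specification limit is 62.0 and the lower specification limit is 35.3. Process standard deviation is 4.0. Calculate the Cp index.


Cp = (62.0 - 35.3) / (6 * 4.0)

1.11


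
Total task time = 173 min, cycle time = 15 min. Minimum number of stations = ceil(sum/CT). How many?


Formula: N_min = ceil(Sum of Task Times / Cycle Time)
N_min = ceil(173 min / 15 min) = ceil(11.5333)
N_min = 12 stations

12


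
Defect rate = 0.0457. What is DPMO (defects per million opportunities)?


DPMO = defect_rate * 1000000 = 0.0457 * 1000000

45700


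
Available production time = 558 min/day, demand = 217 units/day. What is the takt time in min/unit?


Formula: Takt Time = Available Production Time / Customer Demand
Takt = 558 min/day / 217 units/day
Takt = 2.57 min/unit

2.57 min/unit


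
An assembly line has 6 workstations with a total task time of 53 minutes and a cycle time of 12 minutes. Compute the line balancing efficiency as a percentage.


Formula: Efficiency = Sum of Task Times / (N_stations * CT) * 100
Total station capacity = 6 stations * 12 min = 72 min
Efficiency = 53 / 72 * 100 = 73.6%

73.6%


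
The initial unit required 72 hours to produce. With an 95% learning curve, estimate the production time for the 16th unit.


Formula: T_n = T_1 * (learning_rate)^(log2(n)) where learning_rate = rate/100
Doublings = log2(16) = 4
T_n = 72 * 0.95^4
T_n = 72 * 0.8145 = 58.6 hours

58.6 hours


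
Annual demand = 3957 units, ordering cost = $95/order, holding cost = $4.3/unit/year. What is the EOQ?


Formula: EOQ = sqrt(2 * D * S / H)
Numerator: 2 * 3957 * 95 = 751830
2DS/H = 751830 / 4.3 = 174844.2
EOQ = sqrt(174844.2) = 418.1 units

418.1 units


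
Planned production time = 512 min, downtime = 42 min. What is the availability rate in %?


Formula: Availability = (Planned Time - Downtime) / Planned Time * 100
Uptime = 512 - 42 = 470 min
Availability = 470 / 512 * 100 = 91.8%

91.8%


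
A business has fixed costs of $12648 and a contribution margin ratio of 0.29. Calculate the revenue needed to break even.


Formula: BER = Fixed Costs / Contribution Margin Ratio
BER = $12648 / 0.29
BER = $43613.79 (to the nearest cent)

$43613.79


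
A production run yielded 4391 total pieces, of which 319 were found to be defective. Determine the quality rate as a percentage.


Formula: Quality Rate = Good Pieces / Total Pieces * 100
Good pieces = 4391 - 319 = 4072
QR = 4072 / 4391 * 100 = 92.7%

92.7%


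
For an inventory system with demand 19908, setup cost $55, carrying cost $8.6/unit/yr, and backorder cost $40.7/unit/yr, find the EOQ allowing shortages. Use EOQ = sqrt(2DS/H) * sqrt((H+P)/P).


Formula: EOQ* = sqrt(2DS/H) * sqrt((H+P)/P)
Base EOQ = sqrt(2*19908*55/8.6) = 504.62 units
Correction = sqrt((8.6+40.7)/40.7) = 1.10059
EOQ* = 504.62 * 1.10059 = 555.4 units

555.4 units


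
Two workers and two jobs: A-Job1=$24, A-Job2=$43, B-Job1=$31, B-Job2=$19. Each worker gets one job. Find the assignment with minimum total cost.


Option 1: A->1 + B->2 = $24 + $19 = $43
Option 2: A->2 + B->1 = $43 + $31 = $74
Min cost = min($43, $74) = $43

$43


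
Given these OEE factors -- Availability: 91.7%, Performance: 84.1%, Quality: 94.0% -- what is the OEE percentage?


Formula: OEE = Availability * Performance * Quality / 10000
A * P = 91.7% * 84.1% / 100 = 77.12%
OEE = 77.12% * 94.0% / 100 = 72.5%

72.5%


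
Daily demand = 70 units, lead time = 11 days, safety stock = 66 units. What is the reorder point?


Formula: ROP = (Daily Demand * Lead Time) + Safety Stock
Demand during lead time = 70 * 11 = 770 units
ROP = 770 + 66 = 836 units

836 units


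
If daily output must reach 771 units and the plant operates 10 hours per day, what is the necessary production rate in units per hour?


Formula: Production Rate = Daily Demand / Available Hours
Rate = 771 units/day / 10 hours/day
Rate = 77.1 units/hour

77.1 units/hour


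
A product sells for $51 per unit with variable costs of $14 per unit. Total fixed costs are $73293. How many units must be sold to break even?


Formula: BEQ = Fixed Costs / (Price - Variable Cost)
Contribution margin = $51 - $14 = $37/unit
BEQ = ceil($73293 / $37/unit) = ceil(1980.89) = 1981 units

1981 units


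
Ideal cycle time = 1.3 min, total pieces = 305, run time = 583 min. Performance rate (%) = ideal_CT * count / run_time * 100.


Formula: Performance = (Ideal CT * Total Count) / Run Time * 100
Ideal output time = 1.3 * 305 = 396.5 min
Performance = 396.5 / 583 * 100 = 68.0%

68.0%


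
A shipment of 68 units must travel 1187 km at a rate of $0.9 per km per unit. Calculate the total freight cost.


TC = dist * cost * units = 1187 * 0.9 * 68 = $72644.40

$72644.40


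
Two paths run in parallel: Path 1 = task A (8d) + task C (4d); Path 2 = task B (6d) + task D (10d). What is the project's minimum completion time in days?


Path 1 = 8 + 4 = 12 days
Path 2 = 6 + 10 = 16 days
Duration = max(12, 16) = 16 days

16 days


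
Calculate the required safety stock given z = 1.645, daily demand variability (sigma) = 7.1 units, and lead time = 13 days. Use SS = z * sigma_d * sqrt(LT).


Formula: SS = z * sigma_d * sqrt(LT)
sqrt(LT) = sqrt(13) = 3.6056
SS = 1.645 * 7.1 * 3.6056
SS = 42.1 units

42.1 units


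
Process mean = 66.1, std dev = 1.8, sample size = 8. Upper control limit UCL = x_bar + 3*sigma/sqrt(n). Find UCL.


UCL = 66.1 + 3 * 1.8 / sqrt(8)

68.01


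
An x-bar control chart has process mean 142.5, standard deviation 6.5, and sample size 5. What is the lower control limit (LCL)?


LCL = 142.5 - 3 * 6.5 / sqrt(5)

133.78


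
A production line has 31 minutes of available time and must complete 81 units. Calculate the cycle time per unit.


Formula: CT = Available Time / Number of Units
CT = 31 min / 81 units
CT = 0.38 min/unit

0.38 min/unit


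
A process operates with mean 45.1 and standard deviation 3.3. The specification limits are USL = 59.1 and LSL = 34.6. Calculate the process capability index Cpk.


Cpu = (59.1 - 45.1) / (3 * 3.3) = 1.41
Cpl = (45.1 - 34.6) / (3 * 3.3) = 1.06
Cpk = min(1.41, 1.06) = 1.06

1.06


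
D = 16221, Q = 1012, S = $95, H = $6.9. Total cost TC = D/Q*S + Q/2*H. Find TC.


TC = 16221/1012 * 95 + 1012/2 * 6.9

$5014.12


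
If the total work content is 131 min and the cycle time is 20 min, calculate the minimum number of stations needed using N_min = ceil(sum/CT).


Formula: N_min = ceil(Sum of Task Times / Cycle Time)
N_min = ceil(131 min / 20 min) = ceil(6.55)
N_min = 7 stations

7


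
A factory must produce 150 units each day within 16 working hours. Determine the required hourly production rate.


Formula: Production Rate = Daily Demand / Available Hours
Rate = 150 units/day / 16 hours/day
Rate = 9.4 units/hour

9.4 units/hour


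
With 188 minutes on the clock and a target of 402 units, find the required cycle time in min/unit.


Formula: CT = Available Time / Number of Units
CT = 188 min / 402 units
CT = 0.47 min/unit

0.47 min/unit


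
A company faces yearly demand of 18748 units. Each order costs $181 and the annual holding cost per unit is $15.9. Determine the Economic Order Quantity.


Formula: EOQ = sqrt(2 * D * S / H)
Numerator: 2 * 18748 * 181 = 6786776
2DS/H = 6786776 / 15.9 = 426841.3
EOQ = sqrt(426841.3) = 653.3 units

653.3 units


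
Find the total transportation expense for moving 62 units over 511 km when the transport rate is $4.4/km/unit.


TC = dist * cost * units = 511 * 4.4 * 62 = $139400.80

$139400.80


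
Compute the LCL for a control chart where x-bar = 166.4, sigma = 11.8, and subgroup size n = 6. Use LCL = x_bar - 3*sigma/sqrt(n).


LCL = 166.4 - 3 * 11.8 / sqrt(6)

151.95


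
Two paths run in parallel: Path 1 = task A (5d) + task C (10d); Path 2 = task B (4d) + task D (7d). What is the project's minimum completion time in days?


Path 1 = 5 + 10 = 15 days
Path 2 = 4 + 7 = 11 days
Duration = max(15, 11) = 15 days

15 days


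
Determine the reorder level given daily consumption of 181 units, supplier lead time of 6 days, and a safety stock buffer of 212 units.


Formula: ROP = (Daily Demand * Lead Time) + Safety Stock
Demand during lead time = 181 * 6 = 1086 units
ROP = 1086 + 212 = 1298 units

1298 units
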